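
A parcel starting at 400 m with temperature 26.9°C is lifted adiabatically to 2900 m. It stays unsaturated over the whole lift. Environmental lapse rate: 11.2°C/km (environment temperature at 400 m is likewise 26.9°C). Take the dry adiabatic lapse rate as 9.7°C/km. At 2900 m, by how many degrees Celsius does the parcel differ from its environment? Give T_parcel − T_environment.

Parcel:
  400 → 2900 m (dry, 9.7°C/km): ΔT = -9.7 × 2.5 = -24.25°C → T = 2.65°C
Environment:
  400 → 2900 m (environment, 11.2°C/km): ΔT = -11.2 × 2.5 = -28°C → T = -1.1°C
T_parcel − T_env = 2.65 − (-1.1) = +3.75°C

+3.75°C (parcel warmer than environment)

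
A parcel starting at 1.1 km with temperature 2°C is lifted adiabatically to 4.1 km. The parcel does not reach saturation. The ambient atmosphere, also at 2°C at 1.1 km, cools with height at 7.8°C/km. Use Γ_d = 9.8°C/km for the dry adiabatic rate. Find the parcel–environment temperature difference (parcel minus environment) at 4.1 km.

-6°C (parcel cooler than environment)

Parcel:
  Dry to 4100 m: -9.8 × 3 km = -29.4°C, so T = -27.4°C.
Environment:
  Environment to 4100 m: -7.8 × 3 km = -23.4°C, so T = -21.4°C.
T_parcel − T_env = -27.4 − (-21.4) = -6°C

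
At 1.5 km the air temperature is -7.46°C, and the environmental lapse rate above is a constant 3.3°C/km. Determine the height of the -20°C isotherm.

Height above start = (-7.46 − (-20)) / 3.3 = 3.8 km
Altitude = 1500 m + 3800 m = 5300 m

5.3 km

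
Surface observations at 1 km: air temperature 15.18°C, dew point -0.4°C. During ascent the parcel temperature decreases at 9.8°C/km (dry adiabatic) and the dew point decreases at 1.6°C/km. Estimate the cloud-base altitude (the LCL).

2.9 km

T and T_d converge at 9.8 − 1.6 = 8.2°C per km
Height above start = (15.18 − (-0.4)) / 8.2 = 1.9 km
LCL altitude = 1000 m + 1900 m = 2900 m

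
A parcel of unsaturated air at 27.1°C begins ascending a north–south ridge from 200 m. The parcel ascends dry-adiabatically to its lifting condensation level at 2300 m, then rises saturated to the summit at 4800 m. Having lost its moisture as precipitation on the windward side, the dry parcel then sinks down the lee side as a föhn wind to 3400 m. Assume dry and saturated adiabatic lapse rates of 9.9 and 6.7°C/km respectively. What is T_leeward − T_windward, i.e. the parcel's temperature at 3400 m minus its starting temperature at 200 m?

-23.68°C

200 → 2300 m (dry, 9.9°C/km): ΔT = -9.9 × 2.1 = -20.79°C → T = 6.31°C
2300 → 4800 m (saturated, 6.7°C/km): ΔT = -6.7 × 2.5 = -16.75°C → T = -10.44°C
4800 → 3400 m (dry descent, 9.9°C/km): ΔT = +9.9 × 1.4 = +13.86°C → T = 3.42°C
Net change vs windward start: 3.42 − 27.1 = -23.68°C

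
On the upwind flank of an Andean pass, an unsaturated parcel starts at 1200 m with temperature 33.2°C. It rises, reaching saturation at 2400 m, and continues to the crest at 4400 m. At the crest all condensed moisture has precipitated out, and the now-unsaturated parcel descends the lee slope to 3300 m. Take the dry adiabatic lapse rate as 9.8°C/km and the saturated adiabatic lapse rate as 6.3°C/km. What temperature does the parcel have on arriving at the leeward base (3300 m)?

1200–2400 m, dry: Δz = 1.2 km ⇒ ΔT = -11.76°C; T = 21.44°C
2400–4400 m, saturated: Δz = 2 km ⇒ ΔT = -12.6°C; T = 8.84°C
4400–3300 m, dry descent: Δz = 1.1 km ⇒ ΔT = +10.78°C; T = 19.62°C

19.62°C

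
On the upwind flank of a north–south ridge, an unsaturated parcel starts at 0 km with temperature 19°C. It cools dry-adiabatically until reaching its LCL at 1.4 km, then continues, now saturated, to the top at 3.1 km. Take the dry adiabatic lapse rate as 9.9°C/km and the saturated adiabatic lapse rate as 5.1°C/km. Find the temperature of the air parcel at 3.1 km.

0 → 1400 m (dry, 9.9°C/km): ΔT = -9.9 × 1.4 = -13.86°C → T = 5.14°C
1400 → 3100 m (saturated, 5.1°C/km): ΔT = -5.1 × 1.7 = -8.67°C → T = -3.53°C

-3.53°C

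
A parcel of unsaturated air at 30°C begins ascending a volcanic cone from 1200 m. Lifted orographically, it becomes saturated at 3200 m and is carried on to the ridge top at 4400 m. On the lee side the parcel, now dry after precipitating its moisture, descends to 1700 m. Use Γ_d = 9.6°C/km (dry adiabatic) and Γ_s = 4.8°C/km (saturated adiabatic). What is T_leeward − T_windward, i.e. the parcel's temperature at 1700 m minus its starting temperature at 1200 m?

+0.96°C

1200 → 3200 m (dry, 9.6°C/km): ΔT = -9.6 × 2 = -19.2°C → T = 10.8°C
3200 → 4400 m (saturated, 4.8°C/km): ΔT = -4.8 × 1.2 = -5.76°C → T = 5.04°C
4400 → 1700 m (dry descent, 9.6°C/km): ΔT = +9.6 × 2.7 = +25.92°C → T = 30.96°C
Net change vs windward start: 30.96 − 30 = +0.96°C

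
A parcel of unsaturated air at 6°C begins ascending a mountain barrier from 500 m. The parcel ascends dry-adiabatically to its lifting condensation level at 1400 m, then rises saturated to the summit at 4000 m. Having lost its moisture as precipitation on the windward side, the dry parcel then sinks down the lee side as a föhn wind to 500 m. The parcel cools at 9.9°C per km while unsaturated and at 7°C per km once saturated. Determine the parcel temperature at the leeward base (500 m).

13.54°C

Dry to 1400 m: -9.9 × 0.9 km = -8.91°C, so T = -2.91°C.
Saturated to 4000 m: -7 × 2.6 km = -18.2°C, so T = -21.11°C.
Dry descent to 500 m: +9.9 × 3.5 km = +34.65°C, so T = 13.54°C.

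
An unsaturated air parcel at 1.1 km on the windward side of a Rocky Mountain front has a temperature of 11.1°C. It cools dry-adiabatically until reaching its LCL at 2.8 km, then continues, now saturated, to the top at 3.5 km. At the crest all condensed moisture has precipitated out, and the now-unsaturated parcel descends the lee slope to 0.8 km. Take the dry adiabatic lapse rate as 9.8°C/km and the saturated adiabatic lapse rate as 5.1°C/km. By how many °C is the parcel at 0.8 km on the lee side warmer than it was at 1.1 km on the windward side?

From 1100 m to 2800 m (dry): cools by 9.8 × 1.7 = 16.66°C, giving -5.56°C.
From 2800 m to 3500 m (saturated): cools by 5.1 × 0.7 = 3.57°C, giving -9.13°C.
From 3500 m to 800 m (dry descent): warms by 9.8 × 2.7 = 26.46°C, giving 17.33°C.
Net change vs windward start: 17.33 − 11.1 = +6.23°C

+6.23°C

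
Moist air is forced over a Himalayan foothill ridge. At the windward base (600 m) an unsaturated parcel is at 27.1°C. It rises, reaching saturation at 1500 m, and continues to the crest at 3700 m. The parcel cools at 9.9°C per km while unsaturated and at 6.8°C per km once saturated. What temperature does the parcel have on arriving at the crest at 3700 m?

3.23°C

From 600 m to 1500 m (dry): cools by 9.9 × 0.9 = 8.91°C, giving 18.19°C.
From 1500 m to 3700 m (saturated): cools by 6.8 × 2.2 = 14.96°C, giving 3.23°C.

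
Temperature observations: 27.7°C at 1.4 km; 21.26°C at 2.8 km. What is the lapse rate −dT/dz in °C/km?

Γ = −ΔT/Δz = (27.7 − 21.26) / (2800 − 1400) m
  = 6.44°C / 1.4 km = 4.6°C/km

4.6°C/km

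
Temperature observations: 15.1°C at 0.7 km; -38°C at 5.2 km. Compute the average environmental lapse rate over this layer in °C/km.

Γ = −ΔT/Δz = (15.1 − (-38)) / (5200 − 700) m
  = 53.1°C / 4.5 km = 11.8°C/km

11.8°C/km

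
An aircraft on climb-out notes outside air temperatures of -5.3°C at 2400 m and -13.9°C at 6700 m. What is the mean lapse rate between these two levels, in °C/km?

2°C/km

Γ = −ΔT/Δz = (-5.3 − (-13.9)) / (6700 − 2400) m
  = 8.6°C / 4.3 km = 2°C/km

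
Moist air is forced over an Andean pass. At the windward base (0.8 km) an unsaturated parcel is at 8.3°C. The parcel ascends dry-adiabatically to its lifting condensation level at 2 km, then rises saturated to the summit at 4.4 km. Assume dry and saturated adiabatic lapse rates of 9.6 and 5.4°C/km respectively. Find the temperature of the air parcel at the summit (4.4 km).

-16.18°C

From 800 m to 2000 m (dry): cools by 9.6 × 1.2 = 11.52°C, giving -3.22°C.
From 2000 m to 4400 m (saturated): cools by 5.4 × 2.4 = 12.96°C, giving -16.18°C.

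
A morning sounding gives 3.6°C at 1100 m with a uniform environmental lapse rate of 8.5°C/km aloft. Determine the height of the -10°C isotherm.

Height above start = (3.6 − (-10)) / 8.5 = 1.6 km
Altitude = 1100 m + 1600 m = 2700 m

2700 m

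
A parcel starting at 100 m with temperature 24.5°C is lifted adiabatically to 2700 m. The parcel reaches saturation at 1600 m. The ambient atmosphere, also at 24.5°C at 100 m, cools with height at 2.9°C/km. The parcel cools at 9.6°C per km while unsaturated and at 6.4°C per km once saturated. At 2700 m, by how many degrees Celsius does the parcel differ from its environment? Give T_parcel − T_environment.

Parcel:
  100 → 1600 m (dry, 9.6°C/km): ΔT = -9.6 × 1.5 = -14.4°C → T = 10.1°C
  1600 → 2700 m (saturated, 6.4°C/km): ΔT = -6.4 × 1.1 = -7.04°C → T = 3.06°C
Environment:
  100 → 2700 m (environment, 2.9°C/km): ΔT = -2.9 × 2.6 = -7.54°C → T = 16.96°C
T_parcel − T_env = 3.06 − 16.96 = -13.9°C

-13.9°C (parcel cooler than environment)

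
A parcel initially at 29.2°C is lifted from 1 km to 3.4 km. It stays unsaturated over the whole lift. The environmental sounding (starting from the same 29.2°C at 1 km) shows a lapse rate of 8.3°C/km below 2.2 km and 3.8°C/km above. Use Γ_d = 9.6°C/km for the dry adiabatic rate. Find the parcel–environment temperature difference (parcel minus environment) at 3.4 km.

Parcel:
  Dry to 3400 m: -9.6 × 2.4 km = -23.04°C, so T = 6.16°C.
Environment:
  Environment, lower layer to 2200 m: -8.3 × 1.2 km = -9.96°C, so T = 19.24°C.
  Environment, upper layer to 3400 m: -3.8 × 1.2 km = -4.56°C, so T = 14.68°C.
T_parcel − T_env = 6.16 − 14.68 = -8.52°C

-8.52°C (parcel cooler than environment)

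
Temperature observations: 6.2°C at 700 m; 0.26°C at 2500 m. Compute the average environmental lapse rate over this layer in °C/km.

Γ = −ΔT/Δz = (6.2 − 0.26) / (2500 − 700) m
  = 5.94°C / 1.8 km = 3.3°C/km

3.3°C/km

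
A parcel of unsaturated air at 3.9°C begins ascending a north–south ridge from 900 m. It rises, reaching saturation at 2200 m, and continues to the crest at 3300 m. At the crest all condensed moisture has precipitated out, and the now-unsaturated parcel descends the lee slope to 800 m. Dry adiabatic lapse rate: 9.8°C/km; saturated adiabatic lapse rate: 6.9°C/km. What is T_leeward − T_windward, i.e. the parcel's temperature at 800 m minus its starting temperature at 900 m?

+4.17°C

From 900 m to 2200 m (dry): cools by 9.8 × 1.3 = 12.74°C, giving -8.84°C.
From 2200 m to 3300 m (saturated): cools by 6.9 × 1.1 = 7.59°C, giving -16.43°C.
From 3300 m to 800 m (dry descent): warms by 9.8 × 2.5 = 24.5°C, giving 8.07°C.
Net change vs windward start: 8.07 − 3.9 = +4.17°C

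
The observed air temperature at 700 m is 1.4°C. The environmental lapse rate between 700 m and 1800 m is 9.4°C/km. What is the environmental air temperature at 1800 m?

700 → 1800 m (environmental, 9.4°C/km): ΔT = -9.4 × 1.1 = -10.34°C → T = -8.94°C

-8.94°C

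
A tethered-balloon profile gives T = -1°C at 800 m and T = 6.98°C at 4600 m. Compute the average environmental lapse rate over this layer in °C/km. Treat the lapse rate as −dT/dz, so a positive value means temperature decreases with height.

-2.1°C/km

Γ = −ΔT/Δz = (-1 − 6.98) / (4600 − 800) m
  = -7.98°C / 3.8 km = -2.1°C/km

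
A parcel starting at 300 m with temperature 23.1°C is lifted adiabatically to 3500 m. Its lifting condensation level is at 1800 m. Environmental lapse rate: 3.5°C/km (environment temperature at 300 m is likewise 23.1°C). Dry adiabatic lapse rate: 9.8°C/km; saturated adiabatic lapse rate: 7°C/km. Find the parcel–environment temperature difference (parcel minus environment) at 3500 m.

-15.4°C (parcel cooler than environment)

Parcel:
  300–1800 m, dry: Δz = 1.5 km ⇒ ΔT = -14.7°C; T = 8.4°C
  1800–3500 m, saturated: Δz = 1.7 km ⇒ ΔT = -11.9°C; T = -3.5°C
Environment:
  300–3500 m, environment: Δz = 3.2 km ⇒ ΔT = -11.2°C; T = 11.9°C
T_parcel − T_env = -3.5 − 11.9 = -15.4°C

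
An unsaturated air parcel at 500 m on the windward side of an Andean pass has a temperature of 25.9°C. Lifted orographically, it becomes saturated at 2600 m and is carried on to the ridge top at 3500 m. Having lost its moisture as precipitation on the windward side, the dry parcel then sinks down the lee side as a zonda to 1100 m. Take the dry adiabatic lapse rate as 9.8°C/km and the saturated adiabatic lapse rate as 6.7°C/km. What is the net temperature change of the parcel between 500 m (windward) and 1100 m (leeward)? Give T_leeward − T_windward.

Dry to 2600 m: -9.8 × 2.1 km = -20.58°C, so T = 5.32°C.
Saturated to 3500 m: -6.7 × 0.9 km = -6.03°C, so T = -0.71°C.
Dry descent to 1100 m: +9.8 × 2.4 km = +23.52°C, so T = 22.81°C.
Net change vs windward start: 22.81 − 25.9 = -3.09°C

-3.09°C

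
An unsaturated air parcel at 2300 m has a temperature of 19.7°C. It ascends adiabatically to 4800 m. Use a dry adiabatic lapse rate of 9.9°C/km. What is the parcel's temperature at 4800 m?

2300 → 4800 m (dry adiabatic, 9.9°C/km): ΔT = -9.9 × 2.5 = -24.75°C → T = -5.05°C

-5.05°C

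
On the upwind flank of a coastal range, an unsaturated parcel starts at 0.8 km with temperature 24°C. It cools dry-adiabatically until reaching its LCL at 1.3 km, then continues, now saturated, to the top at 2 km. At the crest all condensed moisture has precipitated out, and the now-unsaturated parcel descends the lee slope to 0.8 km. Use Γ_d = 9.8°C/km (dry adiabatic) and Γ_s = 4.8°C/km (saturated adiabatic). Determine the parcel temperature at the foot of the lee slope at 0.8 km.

Dry to 1300 m: -9.8 × 0.5 km = -4.9°C, so T = 19.1°C.
Saturated to 2000 m: -4.8 × 0.7 km = -3.36°C, so T = 15.74°C.
Dry descent to 800 m: +9.8 × 1.2 km = +11.76°C, so T = 27.5°C.

27.5°C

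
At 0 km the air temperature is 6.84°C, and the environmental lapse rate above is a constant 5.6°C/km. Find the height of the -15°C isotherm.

3.9 km

Height above start = (6.84 − (-15)) / 5.6 = 3.9 km
Altitude = 0 m + 3900 m = 3900 m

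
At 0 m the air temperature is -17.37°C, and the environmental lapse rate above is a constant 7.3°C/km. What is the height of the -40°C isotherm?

3100 m

Height above start = (-17.37 − (-40)) / 7.3 = 3.1 km
Altitude = 0 m + 3100 m = 3100 m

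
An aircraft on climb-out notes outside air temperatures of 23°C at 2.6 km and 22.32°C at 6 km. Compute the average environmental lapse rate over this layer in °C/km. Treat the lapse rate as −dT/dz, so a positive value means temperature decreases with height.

Γ = −ΔT/Δz = (23 − 22.32) / (6000 − 2600) m
  = 0.68°C / 3.4 km = 0.2°C/km

0.2°C/km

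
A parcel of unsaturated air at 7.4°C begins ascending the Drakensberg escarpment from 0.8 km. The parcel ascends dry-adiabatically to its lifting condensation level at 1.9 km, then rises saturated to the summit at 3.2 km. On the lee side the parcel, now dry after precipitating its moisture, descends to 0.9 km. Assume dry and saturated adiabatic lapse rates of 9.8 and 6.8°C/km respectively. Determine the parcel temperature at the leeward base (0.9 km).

Dry to 1900 m: -9.8 × 1.1 km = -10.78°C, so T = -3.38°C.
Saturated to 3200 m: -6.8 × 1.3 km = -8.84°C, so T = -12.22°C.
Dry descent to 900 m: +9.8 × 2.3 km = +22.54°C, so T = 10.32°C.

10.32°C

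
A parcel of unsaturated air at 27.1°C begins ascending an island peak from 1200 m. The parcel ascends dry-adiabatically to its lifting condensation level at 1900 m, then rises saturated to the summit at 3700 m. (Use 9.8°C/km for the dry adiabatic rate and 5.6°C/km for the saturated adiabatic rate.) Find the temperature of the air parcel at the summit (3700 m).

1200 → 1900 m (dry, 9.8°C/km): ΔT = -9.8 × 0.7 = -6.86°C → T = 20.24°C
1900 → 3700 m (saturated, 5.6°C/km): ΔT = -5.6 × 1.8 = -10.08°C → T = 10.16°C

10.16°C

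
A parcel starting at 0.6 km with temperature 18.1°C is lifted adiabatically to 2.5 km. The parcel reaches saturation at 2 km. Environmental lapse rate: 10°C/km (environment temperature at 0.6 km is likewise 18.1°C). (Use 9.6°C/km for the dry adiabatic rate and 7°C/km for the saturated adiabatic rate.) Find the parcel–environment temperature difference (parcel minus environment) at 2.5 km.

Parcel:
  600–2000 m, dry: Δz = 1.4 km ⇒ ΔT = -13.44°C; T = 4.66°C
  2000–2500 m, saturated: Δz = 0.5 km ⇒ ΔT = -3.5°C; T = 1.16°C
Environment:
  600–2500 m, environment: Δz = 1.9 km ⇒ ΔT = -19°C; T = -0.9°C
T_parcel − T_env = 1.16 − (-0.9) = +2.06°C

+2.06°C (parcel warmer than environment)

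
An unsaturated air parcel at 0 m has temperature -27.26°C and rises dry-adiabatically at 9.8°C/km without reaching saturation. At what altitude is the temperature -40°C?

1300 m

Height above start = (-27.26 − (-40)) / 9.8 = 1.3 km
Altitude = 0 m + 1300 m = 1300 m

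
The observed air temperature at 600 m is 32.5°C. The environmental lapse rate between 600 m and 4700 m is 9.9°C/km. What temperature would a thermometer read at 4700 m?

Environmental to 4700 m: -9.9 × 4.1 km = -40.59°C, so T = -8.09°C.

-8.09°C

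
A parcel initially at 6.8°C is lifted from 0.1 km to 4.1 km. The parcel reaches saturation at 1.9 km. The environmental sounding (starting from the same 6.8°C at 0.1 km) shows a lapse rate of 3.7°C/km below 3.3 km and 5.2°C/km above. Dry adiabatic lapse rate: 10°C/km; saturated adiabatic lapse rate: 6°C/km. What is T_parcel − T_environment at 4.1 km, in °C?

Parcel:
  Dry to 1900 m: -10 × 1.8 km = -18°C, so T = -11.2°C.
  Saturated to 4100 m: -6 × 2.2 km = -13.2°C, so T = -24.4°C.
Environment:
  Environment, lower layer to 3300 m: -3.7 × 3.2 km = -11.84°C, so T = -5.04°C.
  Environment, upper layer to 4100 m: -5.2 × 0.8 km = -4.16°C, so T = -9.2°C.
T_parcel − T_env = -24.4 − (-9.2) = -15.2°C

-15.2°C (parcel cooler than environment)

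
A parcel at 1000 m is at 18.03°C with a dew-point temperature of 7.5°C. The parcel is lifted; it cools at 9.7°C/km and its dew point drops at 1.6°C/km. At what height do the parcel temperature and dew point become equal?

T and T_d converge at 9.7 − 1.6 = 8.1°C per km
Height above start = (18.03 − 7.5) / 8.1 = 1.3 km
LCL altitude = 1000 m + 1300 m = 2300 m

2300 m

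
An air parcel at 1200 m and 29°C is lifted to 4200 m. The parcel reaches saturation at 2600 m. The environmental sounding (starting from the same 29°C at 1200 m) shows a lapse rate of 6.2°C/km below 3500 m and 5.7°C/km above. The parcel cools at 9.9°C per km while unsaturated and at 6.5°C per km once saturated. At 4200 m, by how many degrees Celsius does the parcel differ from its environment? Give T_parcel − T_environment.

Parcel:
  1200–2600 m, dry: Δz = 1.4 km ⇒ ΔT = -13.86°C; T = 15.14°C
  2600–4200 m, saturated: Δz = 1.6 km ⇒ ΔT = -10.4°C; T = 4.74°C
Environment:
  1200–3500 m, environment, lower layer: Δz = 2.3 km ⇒ ΔT = -14.26°C; T = 14.74°C
  3500–4200 m, environment, upper layer: Δz = 0.7 km ⇒ ΔT = -3.99°C; T = 10.75°C
T_parcel − T_env = 4.74 − 10.75 = -6.01°C

-6.01°C (parcel cooler than environment)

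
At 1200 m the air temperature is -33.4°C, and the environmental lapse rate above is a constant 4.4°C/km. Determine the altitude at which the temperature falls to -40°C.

2700 m

Height above start = (-33.4 − (-40)) / 4.4 = 1.5 km
Altitude = 1200 m + 1500 m = 2700 m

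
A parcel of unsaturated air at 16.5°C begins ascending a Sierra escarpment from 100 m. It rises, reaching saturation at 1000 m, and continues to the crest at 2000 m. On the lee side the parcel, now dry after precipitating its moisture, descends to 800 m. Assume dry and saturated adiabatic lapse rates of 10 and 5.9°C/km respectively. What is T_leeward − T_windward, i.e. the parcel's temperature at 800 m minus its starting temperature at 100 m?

100–1000 m, dry: Δz = 0.9 km ⇒ ΔT = -9°C; T = 7.5°C
1000–2000 m, saturated: Δz = 1 km ⇒ ΔT = -5.9°C; T = 1.6°C
2000–800 m, dry descent: Δz = 1.2 km ⇒ ΔT = +12°C; T = 13.6°C
Net change vs windward start: 13.6 − 16.5 = -2.9°C

-2.9°C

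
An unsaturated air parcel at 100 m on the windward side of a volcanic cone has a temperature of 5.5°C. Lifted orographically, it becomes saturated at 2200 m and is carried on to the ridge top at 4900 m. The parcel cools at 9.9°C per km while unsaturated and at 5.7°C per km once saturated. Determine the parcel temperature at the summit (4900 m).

-30.68°C

From 100 m to 2200 m (dry): cools by 9.9 × 2.1 = 20.79°C, giving -15.29°C.
From 2200 m to 4900 m (saturated): cools by 5.7 × 2.7 = 15.39°C, giving -30.68°C.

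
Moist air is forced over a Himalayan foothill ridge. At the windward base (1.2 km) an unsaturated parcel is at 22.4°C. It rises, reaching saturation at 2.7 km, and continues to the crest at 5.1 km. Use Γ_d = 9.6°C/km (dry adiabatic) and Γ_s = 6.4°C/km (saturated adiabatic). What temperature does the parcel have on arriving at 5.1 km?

1200–2700 m, dry: Δz = 1.5 km ⇒ ΔT = -14.4°C; T = 8°C
2700–5100 m, saturated: Δz = 2.4 km ⇒ ΔT = -15.36°C; T = -7.36°C

-7.36°C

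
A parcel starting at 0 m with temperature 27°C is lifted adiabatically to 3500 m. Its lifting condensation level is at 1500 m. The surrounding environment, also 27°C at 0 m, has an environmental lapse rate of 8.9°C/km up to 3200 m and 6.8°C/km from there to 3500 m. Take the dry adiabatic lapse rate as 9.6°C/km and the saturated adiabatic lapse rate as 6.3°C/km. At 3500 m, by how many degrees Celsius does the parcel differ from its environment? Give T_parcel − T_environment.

+3.52°C (parcel warmer than environment)

Parcel:
  From 0 m to 1500 m (dry): cools by 9.6 × 1.5 = 14.4°C, giving 12.6°C.
  From 1500 m to 3500 m (saturated): cools by 6.3 × 2 = 12.6°C, giving 0°C.
Environment:
  From 0 m to 3200 m (environment, lower layer): cools by 8.9 × 3.2 = 28.48°C, giving -1.48°C.
  From 3200 m to 3500 m (environment, upper layer): cools by 6.8 × 0.3 = 2.04°C, giving -3.52°C.
T_parcel − T_env = 0 − (-3.52) = +3.52°C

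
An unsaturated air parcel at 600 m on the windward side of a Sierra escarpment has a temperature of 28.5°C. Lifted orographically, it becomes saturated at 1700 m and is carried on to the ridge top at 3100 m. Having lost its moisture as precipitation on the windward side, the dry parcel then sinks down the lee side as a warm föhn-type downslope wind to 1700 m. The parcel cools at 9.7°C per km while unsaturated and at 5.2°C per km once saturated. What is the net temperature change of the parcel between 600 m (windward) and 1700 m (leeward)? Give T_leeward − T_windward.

600 → 1700 m (dry, 9.7°C/km): ΔT = -9.7 × 1.1 = -10.67°C → T = 17.83°C
1700 → 3100 m (saturated, 5.2°C/km): ΔT = -5.2 × 1.4 = -7.28°C → T = 10.55°C
3100 → 1700 m (dry descent, 9.7°C/km): ΔT = +9.7 × 1.4 = +13.58°C → T = 24.13°C
Net change vs windward start: 24.13 − 28.5 = -4.37°C

-4.37°C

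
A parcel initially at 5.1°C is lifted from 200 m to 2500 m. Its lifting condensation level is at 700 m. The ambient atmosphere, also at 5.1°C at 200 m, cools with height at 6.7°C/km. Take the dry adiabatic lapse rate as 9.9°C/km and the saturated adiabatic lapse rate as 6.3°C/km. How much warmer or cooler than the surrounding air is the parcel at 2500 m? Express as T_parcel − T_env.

-0.88°C (parcel cooler than environment)

Parcel:
  From 200 m to 700 m (dry): cools by 9.9 × 0.5 = 4.95°C, giving 0.15°C.
  From 700 m to 2500 m (saturated): cools by 6.3 × 1.8 = 11.34°C, giving -11.19°C.
Environment:
  From 200 m to 2500 m (environment): cools by 6.7 × 2.3 = 15.41°C, giving -10.31°C.
T_parcel − T_env = -11.19 − (-10.31) = -0.88°C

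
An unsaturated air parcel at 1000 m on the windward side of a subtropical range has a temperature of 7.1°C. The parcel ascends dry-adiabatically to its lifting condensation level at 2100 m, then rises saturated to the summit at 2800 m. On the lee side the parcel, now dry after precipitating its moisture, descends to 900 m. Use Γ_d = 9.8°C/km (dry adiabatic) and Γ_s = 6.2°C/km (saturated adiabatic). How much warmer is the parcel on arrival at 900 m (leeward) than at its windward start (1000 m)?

1000–2100 m, dry: Δz = 1.1 km ⇒ ΔT = -10.78°C; T = -3.68°C
2100–2800 m, saturated: Δz = 0.7 km ⇒ ΔT = -4.34°C; T = -8.02°C
2800–900 m, dry descent: Δz = 1.9 km ⇒ ΔT = +18.62°C; T = 10.6°C
Net change vs windward start: 10.6 − 7.1 = +3.5°C

+3.5°C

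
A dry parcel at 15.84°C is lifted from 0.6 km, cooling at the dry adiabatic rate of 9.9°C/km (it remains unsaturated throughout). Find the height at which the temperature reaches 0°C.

Height above start = (15.84 − 0) / 9.9 = 1.6 km
Altitude = 600 m + 1600 m = 2200 m

2.2 km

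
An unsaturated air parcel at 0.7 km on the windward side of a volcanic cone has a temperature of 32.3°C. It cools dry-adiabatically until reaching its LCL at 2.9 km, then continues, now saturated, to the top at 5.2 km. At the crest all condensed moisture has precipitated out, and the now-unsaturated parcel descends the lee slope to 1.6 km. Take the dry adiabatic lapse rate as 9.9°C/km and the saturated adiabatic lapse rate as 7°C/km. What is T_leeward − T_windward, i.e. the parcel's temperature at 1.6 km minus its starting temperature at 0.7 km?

-2.24°C

700–2900 m, dry: Δz = 2.2 km ⇒ ΔT = -21.78°C; T = 10.52°C
2900–5200 m, saturated: Δz = 2.3 km ⇒ ΔT = -16.1°C; T = -5.58°C
5200–1600 m, dry descent: Δz = 3.6 km ⇒ ΔT = +35.64°C; T = 30.06°C
Net change vs windward start: 30.06 − 32.3 = -2.24°C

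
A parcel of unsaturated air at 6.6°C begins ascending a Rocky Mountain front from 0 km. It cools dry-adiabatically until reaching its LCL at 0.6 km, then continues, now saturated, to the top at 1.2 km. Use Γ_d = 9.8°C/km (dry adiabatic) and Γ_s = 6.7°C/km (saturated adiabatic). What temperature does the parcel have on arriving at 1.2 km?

0–600 m, dry: Δz = 0.6 km ⇒ ΔT = -5.88°C; T = 0.72°C
600–1200 m, saturated: Δz = 0.6 km ⇒ ΔT = -4.02°C; T = -3.3°C

-3.3°C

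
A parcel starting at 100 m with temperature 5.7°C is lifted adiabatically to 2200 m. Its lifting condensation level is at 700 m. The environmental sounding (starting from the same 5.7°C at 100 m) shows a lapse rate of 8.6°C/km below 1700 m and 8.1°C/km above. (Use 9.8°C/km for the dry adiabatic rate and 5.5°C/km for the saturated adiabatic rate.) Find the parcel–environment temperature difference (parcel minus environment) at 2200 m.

Parcel:
  From 100 m to 700 m (dry): cools by 9.8 × 0.6 = 5.88°C, giving -0.18°C.
  From 700 m to 2200 m (saturated): cools by 5.5 × 1.5 = 8.25°C, giving -8.43°C.
Environment:
  From 100 m to 1700 m (environment, lower layer): cools by 8.6 × 1.6 = 13.76°C, giving -8.06°C.
  From 1700 m to 2200 m (environment, upper layer): cools by 8.1 × 0.5 = 4.05°C, giving -12.11°C.
T_parcel − T_env = -8.43 − (-12.11) = +3.68°C

+3.68°C (parcel warmer than environment)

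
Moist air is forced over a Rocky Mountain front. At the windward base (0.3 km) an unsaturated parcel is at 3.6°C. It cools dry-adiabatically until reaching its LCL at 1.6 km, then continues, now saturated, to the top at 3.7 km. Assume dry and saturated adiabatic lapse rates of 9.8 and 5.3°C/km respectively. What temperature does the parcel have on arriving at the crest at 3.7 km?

From 300 m to 1600 m (dry): cools by 9.8 × 1.3 = 12.74°C, giving -9.14°C.
From 1600 m to 3700 m (saturated): cools by 5.3 × 2.1 = 11.13°C, giving -20.27°C.

-20.27°C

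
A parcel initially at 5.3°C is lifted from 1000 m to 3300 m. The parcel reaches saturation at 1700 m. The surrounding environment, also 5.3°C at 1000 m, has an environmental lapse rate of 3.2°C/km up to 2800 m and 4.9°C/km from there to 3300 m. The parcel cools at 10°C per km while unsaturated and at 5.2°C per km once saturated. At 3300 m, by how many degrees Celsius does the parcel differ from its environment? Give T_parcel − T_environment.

-7.11°C (parcel cooler than environment)

Parcel:
  Dry to 1700 m: -10 × 0.7 km = -7°C, so T = -1.7°C.
  Saturated to 3300 m: -5.2 × 1.6 km = -8.32°C, so T = -10.02°C.
Environment:
  Environment, lower layer to 2800 m: -3.2 × 1.8 km = -5.76°C, so T = -0.46°C.
  Environment, upper layer to 3300 m: -4.9 × 0.5 km = -2.45°C, so T = -2.91°C.
T_parcel − T_env = -10.02 − (-2.91) = -7.11°C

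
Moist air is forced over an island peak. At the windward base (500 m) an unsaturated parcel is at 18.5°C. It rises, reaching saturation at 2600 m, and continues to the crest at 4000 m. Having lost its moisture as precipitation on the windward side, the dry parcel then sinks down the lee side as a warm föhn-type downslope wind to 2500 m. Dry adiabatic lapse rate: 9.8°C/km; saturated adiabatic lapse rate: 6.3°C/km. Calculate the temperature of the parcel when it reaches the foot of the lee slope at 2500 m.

500–2600 m, dry: Δz = 2.1 km ⇒ ΔT = -20.58°C; T = -2.08°C
2600–4000 m, saturated: Δz = 1.4 km ⇒ ΔT = -8.82°C; T = -10.9°C
4000–2500 m, dry descent: Δz = 1.5 km ⇒ ΔT = +14.7°C; T = 3.8°C

3.8°C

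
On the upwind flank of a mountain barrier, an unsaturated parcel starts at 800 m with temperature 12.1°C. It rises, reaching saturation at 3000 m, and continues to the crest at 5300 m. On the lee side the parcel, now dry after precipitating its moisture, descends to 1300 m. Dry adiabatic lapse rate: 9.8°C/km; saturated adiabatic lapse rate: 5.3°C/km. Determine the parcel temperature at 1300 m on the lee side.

17.55°C

800–3000 m, dry: Δz = 2.2 km ⇒ ΔT = -21.56°C; T = -9.46°C
3000–5300 m, saturated: Δz = 2.3 km ⇒ ΔT = -12.19°C; T = -21.65°C
5300–1300 m, dry descent: Δz = 4 km ⇒ ΔT = +39.2°C; T = 17.55°C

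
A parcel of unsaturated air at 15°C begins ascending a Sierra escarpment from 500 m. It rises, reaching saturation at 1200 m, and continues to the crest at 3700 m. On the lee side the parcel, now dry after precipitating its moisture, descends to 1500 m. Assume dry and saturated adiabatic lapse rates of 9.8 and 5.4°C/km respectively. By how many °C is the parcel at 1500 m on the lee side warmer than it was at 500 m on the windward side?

500 → 1200 m (dry, 9.8°C/km): ΔT = -9.8 × 0.7 = -6.86°C → T = 8.14°C
1200 → 3700 m (saturated, 5.4°C/km): ΔT = -5.4 × 2.5 = -13.5°C → T = -5.36°C
3700 → 1500 m (dry descent, 9.8°C/km): ΔT = +9.8 × 2.2 = +21.56°C → T = 16.2°C
Net change vs windward start: 16.2 − 15 = +1.2°C

+1.2°C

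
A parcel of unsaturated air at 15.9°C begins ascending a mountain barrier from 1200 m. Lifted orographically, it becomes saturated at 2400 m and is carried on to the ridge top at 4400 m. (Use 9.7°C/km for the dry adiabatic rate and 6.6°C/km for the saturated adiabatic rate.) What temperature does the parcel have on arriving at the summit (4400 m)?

1200–2400 m, dry: Δz = 1.2 km ⇒ ΔT = -11.64°C; T = 4.26°C
2400–4400 m, saturated: Δz = 2 km ⇒ ΔT = -13.2°C; T = -8.94°C

-8.94°C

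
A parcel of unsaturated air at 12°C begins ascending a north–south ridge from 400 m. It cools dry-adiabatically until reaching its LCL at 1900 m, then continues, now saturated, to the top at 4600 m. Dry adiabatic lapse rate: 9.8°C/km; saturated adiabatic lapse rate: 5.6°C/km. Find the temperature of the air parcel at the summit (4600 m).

-17.82°C

400 → 1900 m (dry, 9.8°C/km): ΔT = -9.8 × 1.5 = -14.7°C → T = -2.7°C
1900 → 4600 m (saturated, 5.6°C/km): ΔT = -5.6 × 2.7 = -15.12°C → T = -17.82°C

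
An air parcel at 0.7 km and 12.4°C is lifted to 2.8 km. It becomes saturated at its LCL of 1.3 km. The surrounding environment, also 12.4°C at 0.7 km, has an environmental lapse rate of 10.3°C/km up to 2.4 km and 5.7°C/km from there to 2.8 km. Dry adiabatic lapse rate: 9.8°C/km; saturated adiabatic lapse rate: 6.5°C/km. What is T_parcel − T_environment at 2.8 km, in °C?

Parcel:
  700–1300 m, dry: Δz = 0.6 km ⇒ ΔT = -5.88°C; T = 6.52°C
  1300–2800 m, saturated: Δz = 1.5 km ⇒ ΔT = -9.75°C; T = -3.23°C
Environment:
  700–2400 m, environment, lower layer: Δz = 1.7 km ⇒ ΔT = -17.51°C; T = -5.11°C
  2400–2800 m, environment, upper layer: Δz = 0.4 km ⇒ ΔT = -2.28°C; T = -7.39°C
T_parcel − T_env = -3.23 − (-7.39) = +4.16°C

+4.16°C (parcel warmer than environment)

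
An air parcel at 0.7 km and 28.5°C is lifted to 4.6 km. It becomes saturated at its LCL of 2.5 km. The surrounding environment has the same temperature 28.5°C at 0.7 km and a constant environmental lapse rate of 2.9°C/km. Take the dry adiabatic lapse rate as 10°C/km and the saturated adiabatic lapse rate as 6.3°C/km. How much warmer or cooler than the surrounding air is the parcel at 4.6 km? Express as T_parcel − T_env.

-19.92°C (parcel cooler than environment)

Parcel:
  700–2500 m, dry: Δz = 1.8 km ⇒ ΔT = -18°C; T = 10.5°C
  2500–4600 m, saturated: Δz = 2.1 km ⇒ ΔT = -13.23°C; T = -2.73°C
Environment:
  700–4600 m, environment: Δz = 3.9 km ⇒ ΔT = -11.31°C; T = 17.19°C
T_parcel − T_env = -2.73 − 17.19 = -19.92°C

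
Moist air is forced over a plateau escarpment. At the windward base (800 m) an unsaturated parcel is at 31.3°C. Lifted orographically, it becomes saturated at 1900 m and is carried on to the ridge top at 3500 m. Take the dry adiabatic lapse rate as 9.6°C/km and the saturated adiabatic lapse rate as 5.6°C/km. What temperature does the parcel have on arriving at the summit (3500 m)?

800–1900 m, dry: Δz = 1.1 km ⇒ ΔT = -10.56°C; T = 20.74°C
1900–3500 m, saturated: Δz = 1.6 km ⇒ ΔT = -8.96°C; T = 11.78°C

11.78°C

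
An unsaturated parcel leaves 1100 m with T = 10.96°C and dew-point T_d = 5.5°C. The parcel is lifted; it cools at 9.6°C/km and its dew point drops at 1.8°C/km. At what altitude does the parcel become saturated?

T and T_d converge at 9.6 − 1.8 = 7.8°C per km
Height above start = (10.96 − 5.5) / 7.8 = 0.7 km
LCL altitude = 1100 m + 700 m = 1800 m

1800 m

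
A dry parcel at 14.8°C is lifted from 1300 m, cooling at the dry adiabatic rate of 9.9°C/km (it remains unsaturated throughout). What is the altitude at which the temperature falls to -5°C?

3300 m

Height above start = (14.8 − (-5)) / 9.9 = 2 km
Altitude = 1300 m + 2000 m = 3300 m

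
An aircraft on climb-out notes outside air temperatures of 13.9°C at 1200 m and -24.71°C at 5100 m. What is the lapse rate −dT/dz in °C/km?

Γ = −ΔT/Δz = (13.9 − (-24.71)) / (5100 − 1200) m
  = 38.61°C / 3.9 km = 9.9°C/km

9.9°C/km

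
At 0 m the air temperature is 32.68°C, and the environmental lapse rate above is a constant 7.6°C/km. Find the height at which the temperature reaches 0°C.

Height above start = (32.68 − 0) / 7.6 = 4.3 km
Altitude = 0 m + 4300 m = 4300 m

4300 m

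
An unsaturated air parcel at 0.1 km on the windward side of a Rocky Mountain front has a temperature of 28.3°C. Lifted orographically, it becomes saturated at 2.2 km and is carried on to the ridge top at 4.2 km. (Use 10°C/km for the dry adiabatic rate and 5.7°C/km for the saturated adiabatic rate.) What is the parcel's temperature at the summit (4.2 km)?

-4.1°C

Dry to 2200 m: -10 × 2.1 km = -21°C, so T = 7.3°C.
Saturated to 4200 m: -5.7 × 2 km = -11.4°C, so T = -4.1°C.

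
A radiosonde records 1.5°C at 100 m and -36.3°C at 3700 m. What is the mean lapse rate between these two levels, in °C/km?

10.5°C/km

Γ = −ΔT/Δz = (1.5 − (-36.3)) / (3700 − 100) m
  = 37.8°C / 3.6 km = 10.5°C/km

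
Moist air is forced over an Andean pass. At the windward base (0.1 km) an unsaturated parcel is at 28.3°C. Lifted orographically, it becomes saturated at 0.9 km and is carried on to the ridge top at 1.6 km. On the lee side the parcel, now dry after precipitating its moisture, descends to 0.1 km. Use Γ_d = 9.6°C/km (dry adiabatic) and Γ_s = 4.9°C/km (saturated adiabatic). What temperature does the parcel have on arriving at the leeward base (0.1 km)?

100 → 900 m (dry, 9.6°C/km): ΔT = -9.6 × 0.8 = -7.68°C → T = 20.62°C
900 → 1600 m (saturated, 4.9°C/km): ΔT = -4.9 × 0.7 = -3.43°C → T = 17.19°C
1600 → 100 m (dry descent, 9.6°C/km): ΔT = +9.6 × 1.5 = +14.4°C → T = 31.59°C

31.59°C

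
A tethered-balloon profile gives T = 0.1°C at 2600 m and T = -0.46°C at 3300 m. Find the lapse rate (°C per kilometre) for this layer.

Γ = −ΔT/Δz = (0.1 − (-0.46)) / (3300 − 2600) m
  = 0.56°C / 0.7 km = 0.8°C/km

0.8°C/km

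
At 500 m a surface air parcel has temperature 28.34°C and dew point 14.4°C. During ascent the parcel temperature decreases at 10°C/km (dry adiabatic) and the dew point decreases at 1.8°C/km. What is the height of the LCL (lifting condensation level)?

T and T_d converge at 10 − 1.8 = 8.2°C per km
Height above start = (28.34 − 14.4) / 8.2 = 1.7 km
LCL altitude = 500 m + 1700 m = 2200 m

2200 m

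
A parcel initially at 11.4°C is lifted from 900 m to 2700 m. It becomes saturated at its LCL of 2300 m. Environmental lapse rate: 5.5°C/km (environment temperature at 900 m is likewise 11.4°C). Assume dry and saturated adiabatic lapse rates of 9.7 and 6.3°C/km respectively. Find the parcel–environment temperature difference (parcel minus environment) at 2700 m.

Parcel:
  From 900 m to 2300 m (dry): cools by 9.7 × 1.4 = 13.58°C, giving -2.18°C.
  From 2300 m to 2700 m (saturated): cools by 6.3 × 0.4 = 2.52°C, giving -4.7°C.
Environment:
  From 900 m to 2700 m (environment): cools by 5.5 × 1.8 = 9.9°C, giving 1.5°C.
T_parcel − T_env = -4.7 − 1.5 = -6.2°C

-6.2°C (parcel cooler than environment)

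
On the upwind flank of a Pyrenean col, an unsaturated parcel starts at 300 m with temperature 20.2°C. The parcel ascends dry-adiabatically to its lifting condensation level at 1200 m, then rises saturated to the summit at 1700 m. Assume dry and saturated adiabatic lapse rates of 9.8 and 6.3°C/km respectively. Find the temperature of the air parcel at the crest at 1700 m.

Dry to 1200 m: -9.8 × 0.9 km = -8.82°C, so T = 11.38°C.
Saturated to 1700 m: -6.3 × 0.5 km = -3.15°C, so T = 8.23°C.

8.23°C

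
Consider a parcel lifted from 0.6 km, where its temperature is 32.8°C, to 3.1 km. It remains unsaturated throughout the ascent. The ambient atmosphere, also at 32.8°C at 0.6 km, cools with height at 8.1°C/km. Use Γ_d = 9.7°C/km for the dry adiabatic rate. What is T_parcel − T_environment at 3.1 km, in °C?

Parcel:
  Dry to 3100 m: -9.7 × 2.5 km = -24.25°C, so T = 8.55°C.
Environment:
  Environment to 3100 m: -8.1 × 2.5 km = -20.25°C, so T = 12.55°C.
T_parcel − T_env = 8.55 − 12.55 = -4°C

-4°C (parcel cooler than environment)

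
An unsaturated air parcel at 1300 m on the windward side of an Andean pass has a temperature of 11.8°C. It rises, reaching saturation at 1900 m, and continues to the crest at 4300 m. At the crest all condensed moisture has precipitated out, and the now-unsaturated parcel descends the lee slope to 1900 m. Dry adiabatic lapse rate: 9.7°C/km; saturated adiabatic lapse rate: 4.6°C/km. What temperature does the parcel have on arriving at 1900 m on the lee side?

1300 → 1900 m (dry, 9.7°C/km): ΔT = -9.7 × 0.6 = -5.82°C → T = 5.98°C
1900 → 4300 m (saturated, 4.6°C/km): ΔT = -4.6 × 2.4 = -11.04°C → T = -5.06°C
4300 → 1900 m (dry descent, 9.7°C/km): ΔT = +9.7 × 2.4 = +23.28°C → T = 18.22°C

18.22°C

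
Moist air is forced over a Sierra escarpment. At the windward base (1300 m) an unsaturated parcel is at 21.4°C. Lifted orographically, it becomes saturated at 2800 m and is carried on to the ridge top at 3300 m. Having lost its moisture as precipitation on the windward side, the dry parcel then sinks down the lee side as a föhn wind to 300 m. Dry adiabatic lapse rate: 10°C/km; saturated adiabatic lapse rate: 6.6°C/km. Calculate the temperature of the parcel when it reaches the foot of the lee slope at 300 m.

Dry to 2800 m: -10 × 1.5 km = -15°C, so T = 6.4°C.
Saturated to 3300 m: -6.6 × 0.5 km = -3.3°C, so T = 3.1°C.
Dry descent to 300 m: +10 × 3 km = +30°C, so T = 33.1°C.

33.1°C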